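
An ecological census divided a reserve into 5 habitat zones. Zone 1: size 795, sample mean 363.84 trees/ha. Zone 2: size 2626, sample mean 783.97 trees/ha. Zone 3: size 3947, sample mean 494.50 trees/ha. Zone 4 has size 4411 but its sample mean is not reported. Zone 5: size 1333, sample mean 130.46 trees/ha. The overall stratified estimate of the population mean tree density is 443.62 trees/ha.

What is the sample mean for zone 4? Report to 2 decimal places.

N = 795 + 2626 + 3947 + 4411 + 1333 = 13112.
Overall total = μ·N = 443.62·13112 = 5816745.44.
Subtract the known strata: 795·363.84 + 2626·783.97 + 3947·494.50 + 1333·130.46 = 4473652.7.
Remaining total for zone 4: 5816745.44 − 4473652.7 = 1343092.74.
Divide by its size: 1343092.74 / 4411 = 304.4871... → 304.49.

304.49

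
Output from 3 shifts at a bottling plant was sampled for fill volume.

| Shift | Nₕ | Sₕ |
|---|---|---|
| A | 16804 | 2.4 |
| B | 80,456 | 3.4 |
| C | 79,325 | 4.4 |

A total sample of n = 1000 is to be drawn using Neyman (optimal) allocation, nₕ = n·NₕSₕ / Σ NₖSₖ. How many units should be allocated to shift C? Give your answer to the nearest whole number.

527

A: NₕSₕ = 16804·2.4 = 40329.6
B: NₕSₕ = 80456·3.4 = 273550.4
C: NₕSₕ = 79325·4.4 = 349030
Σ NₕSₕ = 662910.
n_C = 1000·349030/662910 = 526.512... → 527.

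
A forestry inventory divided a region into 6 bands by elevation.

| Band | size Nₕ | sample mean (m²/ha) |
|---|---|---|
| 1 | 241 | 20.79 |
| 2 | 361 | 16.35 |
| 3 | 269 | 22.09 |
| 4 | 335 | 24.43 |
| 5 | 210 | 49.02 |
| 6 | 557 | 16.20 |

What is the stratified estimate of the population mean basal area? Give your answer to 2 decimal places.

22.48

N = 1973; weights Wₕ = Nₕ/N = (0.1221, 0.1830, 0.1363, 0.1698, 0.1064, 0.2823).
x̄_st = Σ Wₕ·x̄ₕ = 0.1221·20.79 + 0.1830·16.35 + 0.1363·22.09 + 0.1698·24.43 + 0.1064·49.02 + 0.2823·16.20 ≈ 22.4818...
→ 22.48.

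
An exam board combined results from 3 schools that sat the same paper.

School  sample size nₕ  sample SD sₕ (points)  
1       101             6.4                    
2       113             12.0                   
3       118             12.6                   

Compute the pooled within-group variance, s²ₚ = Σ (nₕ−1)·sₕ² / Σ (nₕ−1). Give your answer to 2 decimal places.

117.93

Degrees of freedom: 100 + 112 + 117 = 329.
Σ(nₕ−1)sₕ² = 100·40.96 + 112·144 + 117·158.76 = 38798.92.
s²ₚ = 38798.92 / 329 = 117.9298... → 117.93.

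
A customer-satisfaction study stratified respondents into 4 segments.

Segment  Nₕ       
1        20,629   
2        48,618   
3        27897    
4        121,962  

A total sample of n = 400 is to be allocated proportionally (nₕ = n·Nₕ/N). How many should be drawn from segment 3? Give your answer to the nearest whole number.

51

N = 20629 + 48618 + 27897 + 121962 = 219106.
n_3 = 400·27897/219106 = 50.929... → 51.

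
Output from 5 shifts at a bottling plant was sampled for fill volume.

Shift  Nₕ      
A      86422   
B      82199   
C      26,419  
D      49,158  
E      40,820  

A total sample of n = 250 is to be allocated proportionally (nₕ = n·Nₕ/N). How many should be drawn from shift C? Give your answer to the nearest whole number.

N = 86422 + 82199 + 26419 + 49158 + 40820 = 285018.
n_C = 250·26419/285018 = 23.173... → 23.

23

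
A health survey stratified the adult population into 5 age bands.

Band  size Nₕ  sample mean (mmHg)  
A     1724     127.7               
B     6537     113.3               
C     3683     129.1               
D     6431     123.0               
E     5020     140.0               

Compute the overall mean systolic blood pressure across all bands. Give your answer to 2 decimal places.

125.24

N = 23395; weights Wₕ = Nₕ/N = (0.0737, 0.2794, 0.1574, 0.2749, 0.2146).
x̄_st = Σ Wₕ·x̄ₕ = 0.0737·127.7 + 0.2794·113.3 + 0.1574·129.1 + 0.2749·123.0 + 0.2146·140.0 ≈ 125.2441...
→ 125.24.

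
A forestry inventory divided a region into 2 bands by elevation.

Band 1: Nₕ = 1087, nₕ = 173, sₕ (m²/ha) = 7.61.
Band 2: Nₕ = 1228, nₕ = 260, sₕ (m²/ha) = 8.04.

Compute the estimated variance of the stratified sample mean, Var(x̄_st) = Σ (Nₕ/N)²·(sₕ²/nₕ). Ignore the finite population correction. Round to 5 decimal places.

N = 2315; Wₕ = Nₕ/N.
band 1: (1087/2315)²·7.61²/173 = 0.07380407
band 2: (1228/2315)²·8.04²/260 = 0.06995737
Sum = 0.14376144 → 0.14376.

0.14376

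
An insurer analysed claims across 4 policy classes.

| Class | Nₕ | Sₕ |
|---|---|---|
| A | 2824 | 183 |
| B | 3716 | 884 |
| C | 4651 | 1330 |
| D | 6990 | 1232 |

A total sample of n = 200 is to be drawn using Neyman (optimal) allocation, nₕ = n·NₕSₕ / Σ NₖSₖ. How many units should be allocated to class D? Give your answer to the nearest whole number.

Σ NₕSₕ = 2824·183 + 3716·884 + 4651·1330 + 6990·1232 = 18599246.
Share for D: 8611680/18599246 = 0.46301.
n_D = 200 × 0.46301 = 92.602... → 93.

93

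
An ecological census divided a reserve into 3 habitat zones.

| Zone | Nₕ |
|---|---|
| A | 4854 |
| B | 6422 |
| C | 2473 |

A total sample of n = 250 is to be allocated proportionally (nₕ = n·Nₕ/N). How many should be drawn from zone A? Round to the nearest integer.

Share of zone A = 4854/13749 = 0.35304.
Allocate 250 × 0.35304 = 88.261... → 88.

88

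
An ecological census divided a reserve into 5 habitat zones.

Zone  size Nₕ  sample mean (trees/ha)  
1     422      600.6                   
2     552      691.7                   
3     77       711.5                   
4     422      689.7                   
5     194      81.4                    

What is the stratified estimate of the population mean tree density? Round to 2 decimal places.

N = 422 + 552 + 77 + 422 + 194 = 1667.
Weight each subgroup mean by Nₕ/N and sum.
Σ Nₕx̄ₕ = 422·600.6 + 552·691.7 + 77·711.5 + 422·689.7 + 194·81.4 = 253453.2 + 381818.4 + 54785.5 + 291053.4 + 15791.6 = 996902.1.
Divide by N: 996902.1 / 1667 = 598.0217... → 598.02.

598.02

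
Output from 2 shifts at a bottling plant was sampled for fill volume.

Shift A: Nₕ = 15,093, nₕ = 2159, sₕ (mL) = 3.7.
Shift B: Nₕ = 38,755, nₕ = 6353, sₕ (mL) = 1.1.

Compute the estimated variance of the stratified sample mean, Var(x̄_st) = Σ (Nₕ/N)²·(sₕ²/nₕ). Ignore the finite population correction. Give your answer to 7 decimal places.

0.0005968

N = 53848; Wₕ = Nₕ/N.
shift A: (15093/53848)²·3.7²/2159 = 0.0004981531
shift B: (38755/53848)²·1.1²/6353 = 0.0000986558
Sum = 0.0005968089 → 0.0005968.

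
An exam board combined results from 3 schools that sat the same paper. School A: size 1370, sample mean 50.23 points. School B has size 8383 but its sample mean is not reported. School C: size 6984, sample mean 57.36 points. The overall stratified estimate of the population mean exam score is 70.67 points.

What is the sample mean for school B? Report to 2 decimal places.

85.10

N = 1370 + 8383 + 6984 = 16737.
Overall total = μ·N = 70.67·16737 = 1182803.79.
Subtract the known strata: 1370·50.23 + 6984·57.36 = 469417.34.
Remaining total for school B: 1182803.79 − 469417.34 = 713386.45.
Divide by its size: 713386.45 / 8383 = 85.0992... → 85.10.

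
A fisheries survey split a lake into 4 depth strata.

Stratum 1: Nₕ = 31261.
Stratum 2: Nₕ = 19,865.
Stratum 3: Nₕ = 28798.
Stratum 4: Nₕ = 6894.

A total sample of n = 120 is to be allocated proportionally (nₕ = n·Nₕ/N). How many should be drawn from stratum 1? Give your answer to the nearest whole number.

Share of stratum 1 = 31261/86818 = 0.36008.
Allocate 120 × 0.36008 = 43.209... → 43.

43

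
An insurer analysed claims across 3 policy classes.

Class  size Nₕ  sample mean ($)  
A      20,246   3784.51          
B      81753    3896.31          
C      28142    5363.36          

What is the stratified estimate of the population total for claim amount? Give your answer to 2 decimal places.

Estimate total by summing Nₕ·x̄ₕ over strata.
20246·3784.51 + 81753·3896.31 + 28142·5363.36 = 76621189.46 + 318535031.43 + 150935677.12 = 546091898.01.

546091898.01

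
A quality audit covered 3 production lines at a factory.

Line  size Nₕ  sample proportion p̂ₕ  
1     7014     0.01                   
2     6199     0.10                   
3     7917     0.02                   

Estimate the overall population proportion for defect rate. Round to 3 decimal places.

N = 7014 + 6199 + 7917 = 21130.
Overall proportion = Σ (Nₕ/N)·p̂ₕ.
Σ Nₕp̂ₕ = 70.14 + 619.9 + 158.34 = 848.38.
848.38 / 21130 = 0.04015... → 0.040.

0.040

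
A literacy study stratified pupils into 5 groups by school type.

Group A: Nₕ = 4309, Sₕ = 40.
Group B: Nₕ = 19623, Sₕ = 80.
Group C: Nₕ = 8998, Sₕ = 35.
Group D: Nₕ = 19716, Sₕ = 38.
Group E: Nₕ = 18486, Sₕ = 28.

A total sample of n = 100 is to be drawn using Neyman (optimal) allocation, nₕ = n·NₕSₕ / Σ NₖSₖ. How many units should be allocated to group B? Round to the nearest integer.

Σ NₕSₕ = 4309·40 + 19623·80 + 8998·35 + 19716·38 + 18486·28 = 3323946.
Share for B: 1569840/3323946 = 0.47228.
n_B = 100 × 0.47228 = 47.228... → 47.

47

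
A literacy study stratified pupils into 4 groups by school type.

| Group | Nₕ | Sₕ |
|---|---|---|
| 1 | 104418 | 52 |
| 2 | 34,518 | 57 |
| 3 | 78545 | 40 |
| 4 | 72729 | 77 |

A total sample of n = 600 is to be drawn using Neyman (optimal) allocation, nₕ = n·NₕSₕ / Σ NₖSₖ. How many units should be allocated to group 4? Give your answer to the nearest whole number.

1: NₕSₕ = 104418·52 = 5429736
2: NₕSₕ = 34518·57 = 1967526
3: NₕSₕ = 78545·40 = 3141800
4: NₕSₕ = 72729·77 = 5600133
Σ NₕSₕ = 16139195.
n_4 = 600·5600133/16139195 = 208.194... → 208.

208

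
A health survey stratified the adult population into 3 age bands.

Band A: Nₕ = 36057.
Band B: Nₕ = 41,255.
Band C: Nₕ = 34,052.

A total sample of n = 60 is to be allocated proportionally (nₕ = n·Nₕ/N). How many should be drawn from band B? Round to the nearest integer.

22

Share of band B = 41255/111364 = 0.37045.
Allocate 60 × 0.37045 = 22.227... → 22.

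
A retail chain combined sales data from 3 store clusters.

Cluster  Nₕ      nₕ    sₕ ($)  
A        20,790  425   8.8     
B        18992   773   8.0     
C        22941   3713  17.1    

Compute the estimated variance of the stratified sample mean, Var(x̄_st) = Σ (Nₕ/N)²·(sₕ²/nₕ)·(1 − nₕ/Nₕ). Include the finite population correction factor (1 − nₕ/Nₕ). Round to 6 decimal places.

N = 62723. Term for each stratum: Wₕ²sₕ²/nₕ·(1−nₕ/Nₕ).
Var(x̄_st) = 0.019609281 + 0.007281856 + 0.008829987 = 0.035721124 → 0.035721.

0.035721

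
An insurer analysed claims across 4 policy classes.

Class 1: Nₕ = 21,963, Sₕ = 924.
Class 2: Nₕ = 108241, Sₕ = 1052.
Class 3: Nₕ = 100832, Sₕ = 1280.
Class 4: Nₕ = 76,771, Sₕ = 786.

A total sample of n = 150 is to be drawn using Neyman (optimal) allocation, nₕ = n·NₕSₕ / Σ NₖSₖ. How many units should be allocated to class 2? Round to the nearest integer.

1: NₕSₕ = 21963·924 = 20293812
2: NₕSₕ = 108241·1052 = 113869532
3: NₕSₕ = 100832·1280 = 129064960
4: NₕSₕ = 76771·786 = 60342006
Σ NₕSₕ = 323570310.
n_2 = 150·113869532/323570310 = 52.787... → 53.

53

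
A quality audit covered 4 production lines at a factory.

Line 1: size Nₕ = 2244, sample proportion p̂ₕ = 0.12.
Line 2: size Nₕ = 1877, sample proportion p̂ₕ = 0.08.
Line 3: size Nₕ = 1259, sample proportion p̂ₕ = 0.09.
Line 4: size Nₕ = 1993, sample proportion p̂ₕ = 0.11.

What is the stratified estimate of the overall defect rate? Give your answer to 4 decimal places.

0.1020

N = 2244 + 1877 + 1259 + 1993 = 7373.
Overall proportion = Σ (Nₕ/N)·p̂ₕ.
Σ Nₕp̂ₕ = 269.28 + 150.16 + 113.31 + 219.23 = 751.98.
751.98 / 7373 = 0.101991... → 0.1020.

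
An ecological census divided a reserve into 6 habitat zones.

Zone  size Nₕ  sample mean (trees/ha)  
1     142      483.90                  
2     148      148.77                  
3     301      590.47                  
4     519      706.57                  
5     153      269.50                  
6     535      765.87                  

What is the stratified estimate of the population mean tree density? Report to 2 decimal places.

604.09

x̄_st = (Σ Nₕx̄ₕ) / (Σ Nₕ) = (142·483.90 + 148·148.77 + 301·590.47 + 519·706.57 + 153·269.50 + 535·765.87) / 1798
= 1086147.01 / 1798 = 604.0862... → 604.09.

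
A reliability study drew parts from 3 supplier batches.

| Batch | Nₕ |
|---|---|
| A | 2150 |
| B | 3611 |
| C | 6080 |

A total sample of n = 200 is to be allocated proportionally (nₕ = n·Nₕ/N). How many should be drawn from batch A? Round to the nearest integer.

36

Share of batch A = 2150/11841 = 0.18157.
Allocate 200 × 0.18157 = 36.315... → 36.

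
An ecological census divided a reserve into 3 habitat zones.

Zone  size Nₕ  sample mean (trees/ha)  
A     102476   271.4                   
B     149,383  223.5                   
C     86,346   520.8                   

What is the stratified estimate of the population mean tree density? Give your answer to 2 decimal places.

313.92

N = 102476 + 149383 + 86346 = 338205.
The stratified mean weights each stratum mean by its population share Nₕ/N.
Σ Nₕx̄ₕ = 102476·271.4 + 149383·223.5 + 86346·520.8 = 27811986.4 + 33387100.5 + 44968996.8 = 106168083.7.
Divide by N: 106168083.7 / 338205 = 313.9164... → 313.92.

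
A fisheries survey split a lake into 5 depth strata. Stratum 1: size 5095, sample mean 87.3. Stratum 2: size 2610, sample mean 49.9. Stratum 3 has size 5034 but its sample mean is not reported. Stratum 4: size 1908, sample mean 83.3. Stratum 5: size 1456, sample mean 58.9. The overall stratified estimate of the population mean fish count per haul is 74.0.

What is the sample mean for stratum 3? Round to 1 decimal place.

73.9

N = 5095 + 2610 + 5034 + 1908 + 1456 = 16103.
Overall total = μ·N = 74.0·16103 = 1191622.
Subtract the known strata: 5095·87.3 + 2610·49.9 + 1908·83.3 + 1456·58.9 = 819727.3.
Remaining total for stratum 3: 1191622 − 819727.3 = 371894.7.
Divide by its size: 371894.7 / 5034 = 73.877... → 73.9.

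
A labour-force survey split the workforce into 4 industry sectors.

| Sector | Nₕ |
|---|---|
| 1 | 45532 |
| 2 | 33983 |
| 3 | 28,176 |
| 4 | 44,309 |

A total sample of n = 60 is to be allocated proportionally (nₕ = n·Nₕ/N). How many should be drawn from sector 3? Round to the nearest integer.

11

Share of sector 3 = 28176/152000 = 0.18537.
Allocate 60 × 0.18537 = 11.122... → 11.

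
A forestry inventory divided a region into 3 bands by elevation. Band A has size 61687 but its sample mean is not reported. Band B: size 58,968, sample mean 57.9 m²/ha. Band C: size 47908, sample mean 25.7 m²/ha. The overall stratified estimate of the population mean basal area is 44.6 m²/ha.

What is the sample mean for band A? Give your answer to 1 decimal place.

N = 61687 + 58968 + 47908 = 168563.
Overall total = μ·N = 44.6·168563 = 7517909.8.
Subtract the known strata: 58968·57.9 + 47908·25.7 = 4645482.8.
Remaining total for band A: 7517909.8 − 4645482.8 = 2872427.
Divide by its size: 2872427 / 61687 = 46.565... → 46.6.

46.6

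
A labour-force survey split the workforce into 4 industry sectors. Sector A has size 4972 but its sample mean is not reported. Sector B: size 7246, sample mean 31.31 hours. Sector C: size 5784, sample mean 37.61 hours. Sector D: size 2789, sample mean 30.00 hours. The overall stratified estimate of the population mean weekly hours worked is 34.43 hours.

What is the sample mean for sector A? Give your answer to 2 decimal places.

37.76

N = 4972 + 7246 + 5784 + 2789 = 20791.
Overall total = μ·N = 34.43·20791 = 715834.13.
Subtract the known strata: 7246·31.31 + 5784·37.61 + 2789·30.00 = 528078.5.
Remaining total for sector A: 715834.13 − 528078.5 = 187755.63.
Divide by its size: 187755.63 / 4972 = 37.7626... → 37.76.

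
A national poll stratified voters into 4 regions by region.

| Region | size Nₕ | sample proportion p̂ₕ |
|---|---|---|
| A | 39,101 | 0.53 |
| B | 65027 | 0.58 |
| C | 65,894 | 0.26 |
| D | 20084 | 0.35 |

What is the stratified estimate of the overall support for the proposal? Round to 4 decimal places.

Wₕ = Nₕ/N with N = 190106: 0.2057, 0.3421, 0.3466, 0.1056.
p̂_st = 0.2057·0.53 + 0.3421·0.58 + 0.3466·0.26 + 0.1056·0.35 ≈ 0.434500... → 0.4345.

0.4345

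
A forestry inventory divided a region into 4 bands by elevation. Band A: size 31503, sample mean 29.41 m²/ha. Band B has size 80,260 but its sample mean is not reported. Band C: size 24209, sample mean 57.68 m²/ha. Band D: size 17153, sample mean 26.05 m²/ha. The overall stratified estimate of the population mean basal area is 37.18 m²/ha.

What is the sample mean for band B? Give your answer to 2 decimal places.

N = 31503 + 80260 + 24209 + 17153 = 153125.
Overall total = μ·N = 37.18·153125 = 5693187.5.
Subtract the known strata: 31503·29.41 + 24209·57.68 + 17153·26.05 = 2769714.
Remaining total for band B: 5693187.5 − 2769714 = 2923473.5.
Divide by its size: 2923473.5 / 80260 = 36.4250... → 36.43.

36.43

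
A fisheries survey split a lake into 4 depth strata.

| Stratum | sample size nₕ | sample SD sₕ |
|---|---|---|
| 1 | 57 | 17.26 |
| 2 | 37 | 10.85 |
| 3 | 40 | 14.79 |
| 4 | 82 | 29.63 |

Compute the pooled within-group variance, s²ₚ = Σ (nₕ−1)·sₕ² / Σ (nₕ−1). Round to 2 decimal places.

474.36

1: (57−1)·17.26² = 56·297.9076 = 16682.8256
2: (37−1)·10.85² = 36·117.7225 = 4238.01
3: (40−1)·14.79² = 39·218.7441 = 8531.0199
4: (82−1)·29.63² = 81·877.9369 = 71112.8889
Numerator = 100564.7444; denominator = Σ(nₕ−1) = 212.
s²ₚ = 100564.7444/212 = 474.3620... → 474.36.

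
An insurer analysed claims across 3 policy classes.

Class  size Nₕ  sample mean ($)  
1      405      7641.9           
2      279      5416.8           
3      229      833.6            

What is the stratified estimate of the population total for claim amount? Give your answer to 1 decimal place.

4797151.1

Estimate total by summing Nₕ·x̄ₕ over strata.
405·7641.9 + 279·5416.8 + 229·833.6 = 3094969.5 + 1511287.2 + 190894.4 = 4797151.1.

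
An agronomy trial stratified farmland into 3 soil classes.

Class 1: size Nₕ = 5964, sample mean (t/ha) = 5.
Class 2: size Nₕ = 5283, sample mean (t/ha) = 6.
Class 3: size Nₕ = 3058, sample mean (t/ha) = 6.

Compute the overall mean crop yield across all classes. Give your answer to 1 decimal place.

N = 5964 + 5283 + 3058 = 14305.
Overall mean = Σ (Nₕ/N)·x̄ₕ — weight by population share, not a simple average.
Σ Nₕx̄ₕ = 5964·5 + 5283·6 + 3058·6 = 29820 + 31698 + 18348 = 79866.
Divide by N: 79866 / 14305 = 5.583... → 5.6.

5.6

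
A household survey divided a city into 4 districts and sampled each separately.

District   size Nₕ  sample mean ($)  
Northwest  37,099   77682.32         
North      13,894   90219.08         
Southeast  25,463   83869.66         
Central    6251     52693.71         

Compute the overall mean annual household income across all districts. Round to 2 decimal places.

N = 37099 + 13894 + 25463 + 6251 = 82707.
Weight each subgroup mean by Nₕ/N and sum.
Σ Nₕx̄ₕ = 37099·77682.32 + 13894·90219.08 + 25463·83869.66 + 6251·52693.71 = 2881936389.68 + 1253503897.52 + 2135573152.58 + 329388381.21 = 6600401820.99.
Divide by N: 6600401820.99 / 82707 = 79804.6335... → 79804.63.

79804.63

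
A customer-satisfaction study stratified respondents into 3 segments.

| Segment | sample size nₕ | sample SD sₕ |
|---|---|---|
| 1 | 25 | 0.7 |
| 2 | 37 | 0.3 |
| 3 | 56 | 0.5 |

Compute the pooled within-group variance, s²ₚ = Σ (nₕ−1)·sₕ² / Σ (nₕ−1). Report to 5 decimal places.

0.25000

Degrees of freedom: 24 + 36 + 55 = 115.
Σ(nₕ−1)sₕ² = 24·0.49 + 36·0.09 + 55·0.25 = 28.75.
s²ₚ = 28.75 / 115 = 0.25 → 0.25000.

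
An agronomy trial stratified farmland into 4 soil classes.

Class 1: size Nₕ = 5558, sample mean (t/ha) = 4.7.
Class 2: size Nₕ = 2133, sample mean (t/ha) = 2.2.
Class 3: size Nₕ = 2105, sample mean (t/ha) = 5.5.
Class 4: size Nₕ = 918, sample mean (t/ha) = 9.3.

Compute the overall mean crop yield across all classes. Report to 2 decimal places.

x̄_st = (Σ Nₕx̄ₕ) / (Σ Nₕ) = (5558·4.7 + 2133·2.2 + 2105·5.5 + 918·9.3) / 10714
= 50930.1 / 10714 = 4.7536... → 4.75.

4.75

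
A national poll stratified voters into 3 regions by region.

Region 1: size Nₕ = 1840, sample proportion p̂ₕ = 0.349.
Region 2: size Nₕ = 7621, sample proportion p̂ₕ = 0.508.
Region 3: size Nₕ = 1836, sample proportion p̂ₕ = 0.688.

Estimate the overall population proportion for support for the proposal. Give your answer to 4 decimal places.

0.5114

N = 1840 + 7621 + 1836 = 11297.
Overall proportion = Σ (Nₕ/N)·p̂ₕ.
Σ Nₕp̂ₕ = 642.16 + 3871.468 + 1263.168 = 5776.796.
5776.796 / 11297 = 0.511357... → 0.5114.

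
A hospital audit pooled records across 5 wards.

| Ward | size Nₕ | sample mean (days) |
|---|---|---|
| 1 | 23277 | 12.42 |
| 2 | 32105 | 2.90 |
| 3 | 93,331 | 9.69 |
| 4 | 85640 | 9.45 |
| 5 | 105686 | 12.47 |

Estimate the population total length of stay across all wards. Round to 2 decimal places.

3413784.65

1: 23277·12.42 = 289100.34
2: 32105·2.90 = 93104.5
3: 93331·9.69 = 904377.39
4: 85640·9.45 = 809298
5: 105686·12.47 = 1317904.42
τ̂ = Σ Nₕx̄ₕ = 3413784.65.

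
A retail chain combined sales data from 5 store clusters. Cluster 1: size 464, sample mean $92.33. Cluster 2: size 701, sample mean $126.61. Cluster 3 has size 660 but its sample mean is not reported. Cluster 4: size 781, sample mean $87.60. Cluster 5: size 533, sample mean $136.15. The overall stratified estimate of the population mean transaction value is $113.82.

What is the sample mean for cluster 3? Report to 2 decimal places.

Σ Nₕx̄ₕ = N·μ, so 660·x̄_3 = 3139·113.82 − (464·92.33 + 701·126.61 + 781·87.60 + 533·136.15).
= 357280.98 − 272578.28 = 84702.7.
x̄_3 = 84702.7 / 660 = 128.3374... → 128.34.

128.34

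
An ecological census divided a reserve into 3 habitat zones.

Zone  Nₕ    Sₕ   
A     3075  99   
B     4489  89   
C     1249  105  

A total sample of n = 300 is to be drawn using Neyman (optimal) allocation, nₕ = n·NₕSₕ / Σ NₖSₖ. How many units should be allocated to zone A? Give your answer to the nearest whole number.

Σ NₕSₕ = 3075·99 + 4489·89 + 1249·105 = 835091.
Share for A: 304425/835091 = 0.36454.
n_A = 300 × 0.36454 = 109.362... → 109.

109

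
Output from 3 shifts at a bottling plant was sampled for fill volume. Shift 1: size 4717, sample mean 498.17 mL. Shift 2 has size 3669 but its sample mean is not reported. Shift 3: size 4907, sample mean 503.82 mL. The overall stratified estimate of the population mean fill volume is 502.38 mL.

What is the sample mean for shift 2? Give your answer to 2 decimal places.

Σ Nₕx̄ₕ = N·μ, so 3669·x̄_2 = 13293·502.38 − (4717·498.17 + 4907·503.82).
= 6678137.34 − 4822112.63 = 1856024.71.
x̄_2 = 1856024.71 / 3669 = 505.8666... → 505.87.

505.87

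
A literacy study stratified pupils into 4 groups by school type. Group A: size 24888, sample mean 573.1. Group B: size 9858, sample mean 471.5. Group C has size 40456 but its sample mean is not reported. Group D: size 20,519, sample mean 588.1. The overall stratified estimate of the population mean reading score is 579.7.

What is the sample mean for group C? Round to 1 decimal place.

605.9

N = 24888 + 9858 + 40456 + 20519 = 95721.
Overall total = μ·N = 579.7·95721 = 55489463.7.
Subtract the known strata: 24888·573.1 + 9858·471.5 + 20519·588.1 = 30978583.7.
Remaining total for group C: 55489463.7 − 30978583.7 = 24510880.
Divide by its size: 24510880 / 40456 = 605.865... → 605.9.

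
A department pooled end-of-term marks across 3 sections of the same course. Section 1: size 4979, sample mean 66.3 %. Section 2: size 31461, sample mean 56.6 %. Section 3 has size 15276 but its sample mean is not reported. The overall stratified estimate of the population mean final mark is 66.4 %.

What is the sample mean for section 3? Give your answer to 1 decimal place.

N = 4979 + 31461 + 15276 = 51716.
Overall total = μ·N = 66.4·51716 = 3433942.4.
Subtract the known strata: 4979·66.3 + 31461·56.6 = 2110800.3.
Remaining total for section 3: 3433942.4 − 2110800.3 = 1323142.1.
Divide by its size: 1323142.1 / 15276 = 86.616... → 86.6.

86.6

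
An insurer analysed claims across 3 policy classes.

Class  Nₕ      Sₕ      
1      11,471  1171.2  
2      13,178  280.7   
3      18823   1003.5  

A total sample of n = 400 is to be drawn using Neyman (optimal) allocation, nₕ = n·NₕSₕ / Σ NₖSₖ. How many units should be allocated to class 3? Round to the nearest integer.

210

1: NₕSₕ = 11471·1171.2 = 13434835.2
2: NₕSₕ = 13178·280.7 = 3699064.6
3: NₕSₕ = 18823·1003.5 = 18888880.5
Σ NₕSₕ = 36022780.3.
n_3 = 400·18888880.5/36022780.3 = 209.744... → 210.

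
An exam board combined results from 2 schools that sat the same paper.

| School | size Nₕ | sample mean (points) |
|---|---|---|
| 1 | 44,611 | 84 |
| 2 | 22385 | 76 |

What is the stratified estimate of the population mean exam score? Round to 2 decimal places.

N = 44611 + 22385 = 66996.
The stratified mean weights each stratum mean by its population share Nₕ/N.
Σ Nₕx̄ₕ = 44611·84 + 22385·76 = 3747324 + 1701260 = 5448584.
Divide by N: 5448584 / 66996 = 81.3270... → 81.33.

81.33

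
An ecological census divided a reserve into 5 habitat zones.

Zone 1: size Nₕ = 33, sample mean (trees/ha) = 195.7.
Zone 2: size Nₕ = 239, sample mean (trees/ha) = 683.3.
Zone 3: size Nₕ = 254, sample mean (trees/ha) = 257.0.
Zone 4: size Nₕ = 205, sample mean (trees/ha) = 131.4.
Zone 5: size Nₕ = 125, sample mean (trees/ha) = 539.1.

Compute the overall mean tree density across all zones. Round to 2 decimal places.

N = 856; weights Wₕ = Nₕ/N = (0.0386, 0.2792, 0.2967, 0.2395, 0.1460).
x̄_st = Σ Wₕ·x̄ₕ = 0.0386·195.7 + 0.2792·683.3 + 0.2967·257.0 + 0.2395·131.4 + 0.1460·539.1 ≈ 384.7772...
→ 384.78.

384.78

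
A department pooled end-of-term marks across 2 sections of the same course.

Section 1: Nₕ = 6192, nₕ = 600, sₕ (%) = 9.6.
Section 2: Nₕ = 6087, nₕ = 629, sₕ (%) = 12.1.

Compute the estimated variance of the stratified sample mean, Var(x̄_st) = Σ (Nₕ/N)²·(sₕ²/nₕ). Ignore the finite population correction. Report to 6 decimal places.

0.096260

N = 12279; Wₕ = Nₕ/N.
section 1: (6192/12279)²·9.6²/600 = 0.039059539
section 2: (6087/12279)²·12.1²/629 = 0.057200615
Sum = 0.096260154 → 0.096260.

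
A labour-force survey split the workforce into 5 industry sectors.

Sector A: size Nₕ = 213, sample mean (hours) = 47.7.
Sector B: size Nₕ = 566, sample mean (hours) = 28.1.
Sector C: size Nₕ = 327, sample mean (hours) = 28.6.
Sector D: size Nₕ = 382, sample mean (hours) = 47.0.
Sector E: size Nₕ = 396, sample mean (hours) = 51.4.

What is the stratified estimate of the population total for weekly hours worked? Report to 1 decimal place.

73725.3

Population total = Σ Nₕ·x̄ₕ (each stratum's size times its mean).
213·47.7 + 566·28.1 + 327·28.6 + 382·47.0 + 396·51.4 = 10160.1 + 15904.6 + 9352.2 + 17954 + 20354.4 = 73725.3.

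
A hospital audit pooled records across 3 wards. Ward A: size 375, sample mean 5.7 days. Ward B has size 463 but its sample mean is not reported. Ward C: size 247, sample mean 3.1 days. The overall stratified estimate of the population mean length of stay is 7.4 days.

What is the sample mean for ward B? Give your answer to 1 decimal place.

11.1

N = 375 + 463 + 247 = 1085.
Overall total = μ·N = 7.4·1085 = 8029.
Subtract the known strata: 375·5.7 + 247·3.1 = 2903.2.
Remaining total for ward B: 8029 − 2903.2 = 5125.8.
Divide by its size: 5125.8 / 463 = 11.071... → 11.1.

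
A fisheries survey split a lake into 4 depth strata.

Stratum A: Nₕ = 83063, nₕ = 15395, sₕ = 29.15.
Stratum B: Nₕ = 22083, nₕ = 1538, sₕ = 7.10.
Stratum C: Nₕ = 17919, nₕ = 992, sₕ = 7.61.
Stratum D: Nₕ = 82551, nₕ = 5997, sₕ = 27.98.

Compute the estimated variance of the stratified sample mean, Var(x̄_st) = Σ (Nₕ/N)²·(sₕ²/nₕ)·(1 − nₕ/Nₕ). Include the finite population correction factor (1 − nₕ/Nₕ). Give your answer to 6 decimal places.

0.027622

N = 205616; Wₕ = Nₕ/N.
stratum A: (83063/205616)²·29.15²/15395·(1 − 15395/83063) = 0.007337947
stratum B: (22083/205616)²·7.10²/1538·(1 − 1538/22083) = 0.000351731
stratum C: (17919/205616)²·7.61²/992·(1 − 992/17919) = 0.000418830
stratum D: (82551/205616)²·27.98²/5997·(1 − 5997/82551) = 0.019513617
Sum = 0.027622125 → 0.027622.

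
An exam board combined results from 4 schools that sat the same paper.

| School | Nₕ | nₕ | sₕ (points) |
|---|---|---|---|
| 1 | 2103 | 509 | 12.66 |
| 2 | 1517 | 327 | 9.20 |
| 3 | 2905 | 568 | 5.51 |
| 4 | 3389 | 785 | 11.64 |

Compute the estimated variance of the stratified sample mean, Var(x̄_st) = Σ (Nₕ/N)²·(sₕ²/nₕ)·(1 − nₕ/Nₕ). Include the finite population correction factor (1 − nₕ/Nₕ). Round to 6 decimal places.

0.034683

N = 9914; Wₕ = Nₕ/N.
school 1: (2103/9914)²·12.66²/509·(1 − 509/2103) = 0.010739384
school 2: (1517/9914)²·9.20²/327·(1 − 327/1517) = 0.004754038
school 3: (2905/9914)²·5.51²/568·(1 − 568/2905) = 0.003692002
school 4: (3389/9914)²·11.64²/785·(1 − 785/3389) = 0.015497121
Sum = 0.034682545 → 0.034683.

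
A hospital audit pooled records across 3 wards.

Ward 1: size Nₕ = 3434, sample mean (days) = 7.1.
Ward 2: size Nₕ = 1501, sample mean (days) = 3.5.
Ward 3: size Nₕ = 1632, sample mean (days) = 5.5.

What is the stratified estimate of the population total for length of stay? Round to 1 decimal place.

1: 3434·7.1 = 24381.4
2: 1501·3.5 = 5253.5
3: 1632·5.5 = 8976
τ̂ = Σ Nₕx̄ₕ = 38610.9.

38610.9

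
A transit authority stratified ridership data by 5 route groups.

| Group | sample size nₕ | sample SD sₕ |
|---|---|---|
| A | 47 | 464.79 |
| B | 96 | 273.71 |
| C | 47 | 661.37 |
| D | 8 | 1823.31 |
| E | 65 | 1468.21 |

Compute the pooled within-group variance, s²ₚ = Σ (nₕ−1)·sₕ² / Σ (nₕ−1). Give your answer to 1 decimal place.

769021.7

Degrees of freedom: 46 + 95 + 46 + 7 + 64 = 258.
Σ(nₕ−1)sₕ² = 46·216029.7441 + 95·74917.1641 + 46·437410.2769 + 7·3324459.3561 + 64·2155640.6041 = 198407585.7106.
s²ₚ = 198407585.7106 / 258 = 769021.650... → 769021.7.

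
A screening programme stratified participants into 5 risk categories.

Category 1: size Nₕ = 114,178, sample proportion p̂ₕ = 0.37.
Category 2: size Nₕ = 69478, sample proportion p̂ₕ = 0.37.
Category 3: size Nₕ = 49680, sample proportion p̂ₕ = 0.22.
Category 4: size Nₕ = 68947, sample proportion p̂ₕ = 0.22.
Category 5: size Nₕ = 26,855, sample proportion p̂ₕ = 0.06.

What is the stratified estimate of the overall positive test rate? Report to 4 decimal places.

0.2906

Wₕ = Nₕ/N with N = 329138: 0.3469, 0.2111, 0.1509, 0.2095, 0.0816.
p̂_st = 0.3469·0.37 + 0.2111·0.37 + 0.1509·0.22 + 0.2095·0.22 + 0.0816·0.06 ≈ 0.290644... → 0.2906.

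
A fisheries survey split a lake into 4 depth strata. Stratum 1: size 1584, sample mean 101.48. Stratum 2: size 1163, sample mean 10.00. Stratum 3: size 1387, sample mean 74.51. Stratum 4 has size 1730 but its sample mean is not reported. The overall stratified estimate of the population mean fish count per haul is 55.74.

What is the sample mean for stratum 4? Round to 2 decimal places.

29.56

N = 1584 + 1163 + 1387 + 1730 = 5864.
Overall total = μ·N = 55.74·5864 = 326859.36.
Subtract the known strata: 1584·101.48 + 1163·10.00 + 1387·74.51 = 275719.69.
Remaining total for stratum 4: 326859.36 − 275719.69 = 51139.67.
Divide by its size: 51139.67 / 1730 = 29.5605... → 29.56.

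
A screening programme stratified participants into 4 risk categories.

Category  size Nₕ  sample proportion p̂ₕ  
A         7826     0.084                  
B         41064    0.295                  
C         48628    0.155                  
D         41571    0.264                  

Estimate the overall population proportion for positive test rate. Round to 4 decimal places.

0.2249

Wₕ = Nₕ/N with N = 139089: 0.0563, 0.2952, 0.3496, 0.2989.
p̂_st = 0.0563·0.084 + 0.2952·0.295 + 0.3496·0.155 + 0.2989·0.264 ≈ 0.224916... → 0.2249.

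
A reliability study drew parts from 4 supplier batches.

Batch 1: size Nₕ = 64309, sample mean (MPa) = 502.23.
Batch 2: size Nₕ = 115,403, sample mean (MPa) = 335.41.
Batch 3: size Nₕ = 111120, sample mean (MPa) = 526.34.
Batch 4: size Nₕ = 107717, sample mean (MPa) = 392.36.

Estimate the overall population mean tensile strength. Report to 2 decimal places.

N = 398549; weights Wₕ = Nₕ/N = (0.1614, 0.2896, 0.2788, 0.2703).
x̄_st = Σ Wₕ·x̄ₕ = 0.1614·502.23 + 0.2896·335.41 + 0.2788·526.34 + 0.2703·392.36 ≈ 430.9532...
→ 430.95.

430.95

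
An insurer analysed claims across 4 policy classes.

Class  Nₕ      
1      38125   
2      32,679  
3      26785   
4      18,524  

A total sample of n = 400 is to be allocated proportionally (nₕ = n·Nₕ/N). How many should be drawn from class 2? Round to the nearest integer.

113

N = 38125 + 32679 + 26785 + 18524 = 116113.
n_2 = 400·32679/116113 = 112.577... → 113.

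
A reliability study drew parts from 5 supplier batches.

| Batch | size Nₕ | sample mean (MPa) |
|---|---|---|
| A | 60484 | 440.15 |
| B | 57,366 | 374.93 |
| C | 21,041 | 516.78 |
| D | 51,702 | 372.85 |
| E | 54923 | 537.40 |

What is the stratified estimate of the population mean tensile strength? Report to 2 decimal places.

N = 60484 + 57366 + 21041 + 51702 + 54923 = 245516.
Weight each subgroup mean by Nₕ/N and sum.
Σ Nₕx̄ₕ = 60484·440.15 + 57366·374.93 + 21041·516.78 + 51702·372.85 + 54923·537.40 = 26622032.6 + 21508234.38 + 10873567.98 + 19277090.7 + 29515620.2 = 107796545.86.
Divide by N: 107796545.86 / 245516 = 439.0612... → 439.06.

439.06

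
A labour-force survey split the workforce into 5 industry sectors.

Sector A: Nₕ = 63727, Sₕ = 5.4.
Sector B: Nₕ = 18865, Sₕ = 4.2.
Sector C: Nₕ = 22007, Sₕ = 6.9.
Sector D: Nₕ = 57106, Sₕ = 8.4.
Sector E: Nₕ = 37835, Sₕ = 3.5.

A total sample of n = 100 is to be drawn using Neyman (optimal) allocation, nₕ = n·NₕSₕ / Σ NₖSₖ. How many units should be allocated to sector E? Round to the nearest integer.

11

Σ NₕSₕ = 63727·5.4 + 18865·4.2 + 22007·6.9 + 57106·8.4 + 37835·3.5 = 1187320.
Share for E: 132422.5/1187320 = 0.11153.
n_E = 100 × 0.11153 = 11.153... → 11.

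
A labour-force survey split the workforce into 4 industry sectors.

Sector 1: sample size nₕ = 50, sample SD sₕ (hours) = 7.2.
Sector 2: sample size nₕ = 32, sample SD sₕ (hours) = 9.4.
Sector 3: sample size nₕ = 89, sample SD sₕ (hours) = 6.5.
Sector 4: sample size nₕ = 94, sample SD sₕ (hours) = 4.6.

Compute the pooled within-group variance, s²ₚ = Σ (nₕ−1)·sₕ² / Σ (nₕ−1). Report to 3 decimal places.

42.012

Degrees of freedom: 49 + 31 + 88 + 93 = 261.
Σ(nₕ−1)sₕ² = 49·51.84 + 31·88.36 + 88·42.25 + 93·21.16 = 10965.2.
s²ₚ = 10965.2 / 261 = 42.01226... → 42.012.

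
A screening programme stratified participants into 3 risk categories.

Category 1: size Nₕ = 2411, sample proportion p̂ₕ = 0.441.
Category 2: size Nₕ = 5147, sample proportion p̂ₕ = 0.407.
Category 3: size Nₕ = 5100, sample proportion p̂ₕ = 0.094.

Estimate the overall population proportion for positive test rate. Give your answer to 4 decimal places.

Wₕ = Nₕ/N with N = 12658: 0.1905, 0.4066, 0.4029.
p̂_st = 0.1905·0.441 + 0.4066·0.407 + 0.4029·0.094 ≈ 0.287366... → 0.2874.

0.2874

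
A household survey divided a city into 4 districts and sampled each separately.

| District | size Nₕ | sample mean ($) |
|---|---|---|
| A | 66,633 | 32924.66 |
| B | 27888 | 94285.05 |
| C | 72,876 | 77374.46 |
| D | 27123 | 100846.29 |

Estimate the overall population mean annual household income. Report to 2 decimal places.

67845.39

N = 66633 + 27888 + 72876 + 27123 = 194520.
Overall mean = Σ (Nₕ/N)·x̄ₕ — weight by population share, not a simple average.
Σ Nₕx̄ₕ = 66633·32924.66 + 27888·94285.05 + 72876·77374.46 + 27123·100846.29 = 2193868869.78 + 2629421474.4 + 5638741146.96 + 2735253923.67 = 13197285414.81.
Divide by N: 13197285414.81 / 194520 = 67845.3908... → 67845.39.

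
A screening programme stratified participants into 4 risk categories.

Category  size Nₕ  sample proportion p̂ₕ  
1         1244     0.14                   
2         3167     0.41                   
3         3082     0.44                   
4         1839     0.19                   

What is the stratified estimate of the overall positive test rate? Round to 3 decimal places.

N = 1244 + 3167 + 3082 + 1839 = 9332.
Overall proportion = Σ (Nₕ/N)·p̂ₕ.
Σ Nₕp̂ₕ = 174.16 + 1298.47 + 1356.08 + 349.41 = 3178.12.
3178.12 / 9332 = 0.34056... → 0.341.

0.341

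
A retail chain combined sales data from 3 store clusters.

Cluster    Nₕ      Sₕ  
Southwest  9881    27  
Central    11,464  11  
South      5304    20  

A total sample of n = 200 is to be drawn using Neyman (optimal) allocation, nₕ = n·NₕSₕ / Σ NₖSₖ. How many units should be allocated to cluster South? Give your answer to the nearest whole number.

Σ NₕSₕ = 9881·27 + 11464·11 + 5304·20 = 498971.
Share for South: 106080/498971 = 0.21260.
n_South = 200 × 0.21260 = 42.520... → 43.

43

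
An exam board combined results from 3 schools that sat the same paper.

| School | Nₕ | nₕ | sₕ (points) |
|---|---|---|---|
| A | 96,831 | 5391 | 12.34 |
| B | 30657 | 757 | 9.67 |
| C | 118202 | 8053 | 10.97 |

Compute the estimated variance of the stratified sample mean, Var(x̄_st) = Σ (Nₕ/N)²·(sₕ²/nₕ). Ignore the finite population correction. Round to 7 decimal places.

N = 245690; Wₕ = Nₕ/N.
school A: (96831/245690)²·12.34²/5391 = 0.0043874771
school B: (30657/245690)²·9.67²/757 = 0.0019232751
school C: (118202/245690)²·10.97²/8053 = 0.0034588382
Sum = 0.0097695904 → 0.0097696.

0.0097696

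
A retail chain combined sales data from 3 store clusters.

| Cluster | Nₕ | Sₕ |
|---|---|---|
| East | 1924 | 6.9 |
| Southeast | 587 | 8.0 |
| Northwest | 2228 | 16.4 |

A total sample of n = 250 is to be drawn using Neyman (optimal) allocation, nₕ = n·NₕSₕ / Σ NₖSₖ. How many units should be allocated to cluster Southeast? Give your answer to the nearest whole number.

East: NₕSₕ = 1924·6.9 = 13275.6
Southeast: NₕSₕ = 587·8.0 = 4696
Northwest: NₕSₕ = 2228·16.4 = 36539.2
Σ NₕSₕ = 54510.8.
n_Southeast = 250·4696/54510.8 = 21.537... → 22.

22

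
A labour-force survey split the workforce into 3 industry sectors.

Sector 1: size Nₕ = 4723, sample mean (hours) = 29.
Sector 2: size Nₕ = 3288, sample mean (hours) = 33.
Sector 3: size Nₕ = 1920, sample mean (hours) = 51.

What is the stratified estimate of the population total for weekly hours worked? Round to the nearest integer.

343391

1: 4723·29 = 136967
2: 3288·33 = 108504
3: 1920·51 = 97920
τ̂ = Σ Nₕx̄ₕ = 343391.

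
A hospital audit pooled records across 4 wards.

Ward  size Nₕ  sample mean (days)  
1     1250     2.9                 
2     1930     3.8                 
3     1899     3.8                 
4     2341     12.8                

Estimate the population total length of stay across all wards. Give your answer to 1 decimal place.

48140.0

Estimate total by summing Nₕ·x̄ₕ over strata.
1250·2.9 + 1930·3.8 + 1899·3.8 + 2341·12.8 = 3625 + 7334 + 7216.2 + 29964.8 = 48140.0.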